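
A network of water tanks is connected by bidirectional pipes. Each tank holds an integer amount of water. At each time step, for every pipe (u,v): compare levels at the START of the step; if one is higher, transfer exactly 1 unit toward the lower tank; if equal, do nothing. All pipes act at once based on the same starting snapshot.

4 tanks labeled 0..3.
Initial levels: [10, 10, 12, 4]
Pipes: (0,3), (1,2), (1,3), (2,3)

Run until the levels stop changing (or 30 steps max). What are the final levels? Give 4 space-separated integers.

Step 1: flows [0->3,2->1,1->3,2->3] -> levels [9 10 10 7]
Step 2: flows [0->3,1=2,1->3,2->3] -> levels [8 9 9 10]
Step 3: flows [3->0,1=2,3->1,3->2] -> levels [9 10 10 7]
  -> period-2 cycle: step 3 state = step 1 state; never stabilizes
  -> state at step 30: (30-1) mod 2 = 1, same as step 2 -> [8 9 9 10]

Answer: 8 9 9 10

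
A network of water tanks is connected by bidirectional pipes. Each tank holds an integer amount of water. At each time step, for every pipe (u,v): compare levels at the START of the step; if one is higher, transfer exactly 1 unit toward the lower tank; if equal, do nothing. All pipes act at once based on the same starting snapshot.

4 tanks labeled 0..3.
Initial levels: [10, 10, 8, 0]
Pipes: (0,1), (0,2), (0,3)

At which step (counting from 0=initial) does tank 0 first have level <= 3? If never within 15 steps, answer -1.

Answer: -1

Derivation:
Step 1: flows [0=1,0->2,0->3] -> levels [8 10 9 1]
Step 2: flows [1->0,2->0,0->3] -> levels [9 9 8 2]
Step 3: flows [0=1,0->2,0->3] -> levels [7 9 9 3]
Step 4: flows [1->0,2->0,0->3] -> levels [8 8 8 4]
Step 5: flows [0=1,0=2,0->3] -> levels [7 8 8 5]
Step 6: flows [1->0,2->0,0->3] -> levels [8 7 7 6]
Step 7: flows [0->1,0->2,0->3] -> levels [5 8 8 7]
Step 8: flows [1->0,2->0,3->0] -> levels [8 7 7 6]
  -> period-2 cycle (repeats step 6); tank 0 never drops to <=3
Tank 0 never reaches <=3 within 15 steps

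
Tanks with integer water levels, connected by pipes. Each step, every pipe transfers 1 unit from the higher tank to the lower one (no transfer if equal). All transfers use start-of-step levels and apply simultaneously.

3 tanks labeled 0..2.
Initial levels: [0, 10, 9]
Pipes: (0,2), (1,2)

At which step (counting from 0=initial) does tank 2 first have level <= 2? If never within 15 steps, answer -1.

Answer: -1

Derivation:
Step 1: flows [2->0,1->2] -> levels [1 9 9]
Step 2: flows [2->0,1=2] -> levels [2 9 8]
Step 3: flows [2->0,1->2] -> levels [3 8 8]
Step 4: flows [2->0,1=2] -> levels [4 8 7]
Step 5: flows [2->0,1->2] -> levels [5 7 7]
Step 6: flows [2->0,1=2] -> levels [6 7 6]
Step 7: flows [0=2,1->2] -> levels [6 6 7]
Step 8: flows [2->0,2->1] -> levels [7 7 5]
Step 9: flows [0->2,1->2] -> levels [6 6 7]
  -> period-2 cycle (repeats step 7); tank 2 never drops to <=2
Tank 2 never reaches <=2 within 15 steps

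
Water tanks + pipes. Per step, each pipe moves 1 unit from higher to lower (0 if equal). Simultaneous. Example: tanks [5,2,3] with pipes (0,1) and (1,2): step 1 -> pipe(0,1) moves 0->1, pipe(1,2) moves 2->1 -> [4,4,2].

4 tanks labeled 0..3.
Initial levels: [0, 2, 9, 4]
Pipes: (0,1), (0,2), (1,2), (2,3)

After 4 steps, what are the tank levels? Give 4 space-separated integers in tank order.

Answer: 4 4 3 4

Derivation:
Step 1: flows [1->0,2->0,2->1,2->3] -> levels [2 2 6 5]
Step 2: flows [0=1,2->0,2->1,2->3] -> levels [3 3 3 6]
Step 3: flows [0=1,0=2,1=2,3->2] -> levels [3 3 4 5]
Step 4: flows [0=1,2->0,2->1,3->2] -> levels [4 4 3 4]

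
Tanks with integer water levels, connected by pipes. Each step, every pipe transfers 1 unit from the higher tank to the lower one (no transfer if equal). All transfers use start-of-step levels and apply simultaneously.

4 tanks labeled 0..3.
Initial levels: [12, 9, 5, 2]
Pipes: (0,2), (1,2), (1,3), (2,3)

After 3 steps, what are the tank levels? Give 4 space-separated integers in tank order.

Step 1: flows [0->2,1->2,1->3,2->3] -> levels [11 7 6 4]
Step 2: flows [0->2,1->2,1->3,2->3] -> levels [10 5 7 6]
Step 3: flows [0->2,2->1,3->1,2->3] -> levels [9 7 6 6]

Answer: 9 7 6 6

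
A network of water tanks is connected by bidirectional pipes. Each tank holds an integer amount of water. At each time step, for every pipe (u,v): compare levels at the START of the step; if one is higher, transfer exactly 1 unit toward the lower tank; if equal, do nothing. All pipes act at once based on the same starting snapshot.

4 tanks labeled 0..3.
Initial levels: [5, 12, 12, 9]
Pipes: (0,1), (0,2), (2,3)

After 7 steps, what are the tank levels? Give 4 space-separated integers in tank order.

Step 1: flows [1->0,2->0,2->3] -> levels [7 11 10 10]
Step 2: flows [1->0,2->0,2=3] -> levels [9 10 9 10]
Step 3: flows [1->0,0=2,3->2] -> levels [10 9 10 9]
Step 4: flows [0->1,0=2,2->3] -> levels [9 10 9 10]
  -> period-2 cycle: step 4 state = step 2 state
  -> state at step 7: (7-2) mod 2 = 1, same as step 3 -> [10 9 10 9]

Answer: 10 9 10 9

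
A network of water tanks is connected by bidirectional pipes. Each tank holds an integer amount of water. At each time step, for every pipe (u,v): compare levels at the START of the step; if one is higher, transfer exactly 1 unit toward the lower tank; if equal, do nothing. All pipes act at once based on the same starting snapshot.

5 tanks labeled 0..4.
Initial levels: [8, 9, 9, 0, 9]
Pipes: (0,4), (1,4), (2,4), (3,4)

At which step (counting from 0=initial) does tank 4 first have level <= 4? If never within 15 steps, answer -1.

Answer: -1

Derivation:
Step 1: flows [4->0,1=4,2=4,4->3] -> levels [9 9 9 1 7]
Step 2: flows [0->4,1->4,2->4,4->3] -> levels [8 8 8 2 9]
Step 3: flows [4->0,4->1,4->2,4->3] -> levels [9 9 9 3 5]
Step 4: flows [0->4,1->4,2->4,4->3] -> levels [8 8 8 4 7]
Step 5: flows [0->4,1->4,2->4,4->3] -> levels [7 7 7 5 9]
Step 6: flows [4->0,4->1,4->2,4->3] -> levels [8 8 8 6 5]
Step 7: flows [0->4,1->4,2->4,3->4] -> levels [7 7 7 5 9]
  -> period-2 cycle (repeats step 5); tank 4 never drops to <=4
Tank 4 never reaches <=4 within 15 steps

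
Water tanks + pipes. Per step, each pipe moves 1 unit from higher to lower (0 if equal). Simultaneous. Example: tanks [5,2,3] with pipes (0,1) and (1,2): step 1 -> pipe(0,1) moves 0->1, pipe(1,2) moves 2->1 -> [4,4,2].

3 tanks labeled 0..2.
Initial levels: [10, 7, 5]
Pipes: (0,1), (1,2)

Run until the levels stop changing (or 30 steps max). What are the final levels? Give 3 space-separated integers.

Step 1: flows [0->1,1->2] -> levels [9 7 6]
Step 2: flows [0->1,1->2] -> levels [8 7 7]
Step 3: flows [0->1,1=2] -> levels [7 8 7]
Step 4: flows [1->0,1->2] -> levels [8 6 8]
Step 5: flows [0->1,2->1] -> levels [7 8 7]
  -> period-2 cycle: step 5 state = step 3 state; never stabilizes
  -> state at step 30: (30-3) mod 2 = 1, same as step 4 -> [8 6 8]

Answer: 8 6 8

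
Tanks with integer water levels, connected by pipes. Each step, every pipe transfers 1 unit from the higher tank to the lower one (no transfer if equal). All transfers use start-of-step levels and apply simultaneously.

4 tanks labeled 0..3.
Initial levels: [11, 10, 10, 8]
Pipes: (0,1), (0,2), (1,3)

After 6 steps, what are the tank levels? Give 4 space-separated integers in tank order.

Step 1: flows [0->1,0->2,1->3] -> levels [9 10 11 9]
Step 2: flows [1->0,2->0,1->3] -> levels [11 8 10 10]
Step 3: flows [0->1,0->2,3->1] -> levels [9 10 11 9]
  -> period-2 cycle: step 3 state = step 1 state
  -> state at step 6: (6-1) mod 2 = 1, same as step 2 -> [11 8 10 10]

Answer: 11 8 10 10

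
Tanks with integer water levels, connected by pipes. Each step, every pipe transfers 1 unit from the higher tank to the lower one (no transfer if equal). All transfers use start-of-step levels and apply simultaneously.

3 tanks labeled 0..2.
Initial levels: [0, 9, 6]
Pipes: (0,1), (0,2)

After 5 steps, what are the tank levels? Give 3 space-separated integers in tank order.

Answer: 5 5 5

Derivation:
Step 1: flows [1->0,2->0] -> levels [2 8 5]
Step 2: flows [1->0,2->0] -> levels [4 7 4]
Step 3: flows [1->0,0=2] -> levels [5 6 4]
Step 4: flows [1->0,0->2] -> levels [5 5 5]
Step 5: flows [0=1,0=2] -> levels [5 5 5]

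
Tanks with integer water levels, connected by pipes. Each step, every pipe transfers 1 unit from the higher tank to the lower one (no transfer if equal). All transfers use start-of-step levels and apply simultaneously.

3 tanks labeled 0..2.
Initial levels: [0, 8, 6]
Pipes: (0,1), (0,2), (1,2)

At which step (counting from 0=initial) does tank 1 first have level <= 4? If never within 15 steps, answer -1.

Answer: 3

Derivation:
Step 1: flows [1->0,2->0,1->2] -> levels [2 6 6]
Step 2: flows [1->0,2->0,1=2] -> levels [4 5 5]
Step 3: flows [1->0,2->0,1=2] -> levels [6 4 4]
Tank 1 first reaches <=4 at step 3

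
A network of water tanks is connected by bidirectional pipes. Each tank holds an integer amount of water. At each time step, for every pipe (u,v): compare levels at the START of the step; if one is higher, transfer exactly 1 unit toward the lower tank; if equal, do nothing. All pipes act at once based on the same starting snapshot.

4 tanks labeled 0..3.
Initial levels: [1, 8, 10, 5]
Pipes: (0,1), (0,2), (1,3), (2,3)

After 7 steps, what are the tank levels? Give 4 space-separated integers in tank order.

Answer: 7 6 6 5

Derivation:
Step 1: flows [1->0,2->0,1->3,2->3] -> levels [3 6 8 7]
Step 2: flows [1->0,2->0,3->1,2->3] -> levels [5 6 6 7]
Step 3: flows [1->0,2->0,3->1,3->2] -> levels [7 6 6 5]
Step 4: flows [0->1,0->2,1->3,2->3] -> levels [5 6 6 7]
  -> period-2 cycle: step 4 state = step 2 state
  -> state at step 7: (7-2) mod 2 = 1, same as step 3 -> [7 6 6 5]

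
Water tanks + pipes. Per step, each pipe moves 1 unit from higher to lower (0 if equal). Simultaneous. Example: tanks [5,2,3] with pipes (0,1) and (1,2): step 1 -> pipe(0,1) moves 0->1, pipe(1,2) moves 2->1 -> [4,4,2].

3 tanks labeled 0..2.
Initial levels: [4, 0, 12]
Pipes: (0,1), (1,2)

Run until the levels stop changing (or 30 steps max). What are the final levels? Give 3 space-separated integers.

Step 1: flows [0->1,2->1] -> levels [3 2 11]
Step 2: flows [0->1,2->1] -> levels [2 4 10]
Step 3: flows [1->0,2->1] -> levels [3 4 9]
Step 4: flows [1->0,2->1] -> levels [4 4 8]
Step 5: flows [0=1,2->1] -> levels [4 5 7]
Step 6: flows [1->0,2->1] -> levels [5 5 6]
Step 7: flows [0=1,2->1] -> levels [5 6 5]
Step 8: flows [1->0,1->2] -> levels [6 4 6]
Step 9: flows [0->1,2->1] -> levels [5 6 5]
  -> period-2 cycle: step 9 state = step 7 state; never stabilizes
  -> state at step 30: (30-7) mod 2 = 1, same as step 8 -> [6 4 6]

Answer: 6 4 6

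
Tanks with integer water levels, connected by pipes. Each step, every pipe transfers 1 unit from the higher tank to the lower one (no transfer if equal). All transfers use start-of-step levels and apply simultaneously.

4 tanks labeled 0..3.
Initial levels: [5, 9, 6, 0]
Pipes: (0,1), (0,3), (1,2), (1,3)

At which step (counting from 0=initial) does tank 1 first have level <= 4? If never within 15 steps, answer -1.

Step 1: flows [1->0,0->3,1->2,1->3] -> levels [5 6 7 2]
Step 2: flows [1->0,0->3,2->1,1->3] -> levels [5 5 6 4]
Step 3: flows [0=1,0->3,2->1,1->3] -> levels [4 5 5 6]
Step 4: flows [1->0,3->0,1=2,3->1] -> levels [6 5 5 4]
Step 5: flows [0->1,0->3,1=2,1->3] -> levels [4 5 5 6]
  -> period-2 cycle (repeats step 3); tank 1 never drops to <=4
Tank 1 never reaches <=4 within 15 steps

Answer: -1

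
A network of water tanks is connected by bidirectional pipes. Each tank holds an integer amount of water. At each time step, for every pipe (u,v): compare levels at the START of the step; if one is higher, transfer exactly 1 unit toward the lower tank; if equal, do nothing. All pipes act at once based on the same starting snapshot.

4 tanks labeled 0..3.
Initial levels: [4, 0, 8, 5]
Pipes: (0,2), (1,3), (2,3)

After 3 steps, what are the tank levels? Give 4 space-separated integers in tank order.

Answer: 5 3 6 3

Derivation:
Step 1: flows [2->0,3->1,2->3] -> levels [5 1 6 5]
Step 2: flows [2->0,3->1,2->3] -> levels [6 2 4 5]
Step 3: flows [0->2,3->1,3->2] -> levels [5 3 6 3]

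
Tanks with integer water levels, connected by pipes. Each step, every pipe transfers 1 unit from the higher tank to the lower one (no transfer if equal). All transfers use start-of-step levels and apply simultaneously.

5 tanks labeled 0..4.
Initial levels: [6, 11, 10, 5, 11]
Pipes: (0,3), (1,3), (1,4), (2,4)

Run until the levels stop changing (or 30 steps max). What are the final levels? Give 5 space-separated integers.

Answer: 7 8 9 9 10

Derivation:
Step 1: flows [0->3,1->3,1=4,4->2] -> levels [5 10 11 7 10]
Step 2: flows [3->0,1->3,1=4,2->4] -> levels [6 9 10 7 11]
Step 3: flows [3->0,1->3,4->1,4->2] -> levels [7 9 11 7 9]
Step 4: flows [0=3,1->3,1=4,2->4] -> levels [7 8 10 8 10]
Step 5: flows [3->0,1=3,4->1,2=4] -> levels [8 9 10 7 9]
Step 6: flows [0->3,1->3,1=4,2->4] -> levels [7 8 9 9 10]
Step 7: flows [3->0,3->1,4->1,4->2] -> levels [8 10 10 7 8]
Step 8: flows [0->3,1->3,1->4,2->4] -> levels [7 8 9 9 10]
  -> period-2 cycle: step 8 state = step 6 state; never stabilizes
  -> state at step 30: (30-6) mod 2 = 0, same as step 6 -> [7 8 9 9 10]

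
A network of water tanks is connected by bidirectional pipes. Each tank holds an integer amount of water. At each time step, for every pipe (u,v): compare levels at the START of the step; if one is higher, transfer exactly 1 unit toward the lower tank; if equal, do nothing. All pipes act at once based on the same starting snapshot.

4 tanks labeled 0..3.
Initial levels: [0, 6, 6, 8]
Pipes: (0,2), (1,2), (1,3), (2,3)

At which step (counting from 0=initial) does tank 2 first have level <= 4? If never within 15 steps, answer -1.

Step 1: flows [2->0,1=2,3->1,3->2] -> levels [1 7 6 6]
Step 2: flows [2->0,1->2,1->3,2=3] -> levels [2 5 6 7]
Step 3: flows [2->0,2->1,3->1,3->2] -> levels [3 7 5 5]
Step 4: flows [2->0,1->2,1->3,2=3] -> levels [4 5 5 6]
Step 5: flows [2->0,1=2,3->1,3->2] -> levels [5 6 5 4]
Step 6: flows [0=2,1->2,1->3,2->3] -> levels [5 4 5 6]
Step 7: flows [0=2,2->1,3->1,3->2] -> levels [5 6 5 4]
  -> period-2 cycle (repeats step 5); tank 2 never drops to <=4
Tank 2 never reaches <=4 within 15 steps

Answer: -1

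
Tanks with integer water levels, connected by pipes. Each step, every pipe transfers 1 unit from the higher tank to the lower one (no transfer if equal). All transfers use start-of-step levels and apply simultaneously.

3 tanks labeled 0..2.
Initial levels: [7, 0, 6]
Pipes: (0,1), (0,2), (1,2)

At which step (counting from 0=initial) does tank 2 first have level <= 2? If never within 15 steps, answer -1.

Answer: -1

Derivation:
Step 1: flows [0->1,0->2,2->1] -> levels [5 2 6]
Step 2: flows [0->1,2->0,2->1] -> levels [5 4 4]
Step 3: flows [0->1,0->2,1=2] -> levels [3 5 5]
Step 4: flows [1->0,2->0,1=2] -> levels [5 4 4]
  -> period-2 cycle (repeats step 2); tank 2 never drops to <=2
Tank 2 never reaches <=2 within 15 steps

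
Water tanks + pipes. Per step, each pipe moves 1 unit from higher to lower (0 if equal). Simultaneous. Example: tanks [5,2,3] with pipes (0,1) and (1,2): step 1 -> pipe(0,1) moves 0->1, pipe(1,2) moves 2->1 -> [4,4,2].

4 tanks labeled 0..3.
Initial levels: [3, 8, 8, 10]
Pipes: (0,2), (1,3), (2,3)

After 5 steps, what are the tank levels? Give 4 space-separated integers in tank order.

Answer: 6 8 8 7

Derivation:
Step 1: flows [2->0,3->1,3->2] -> levels [4 9 8 8]
Step 2: flows [2->0,1->3,2=3] -> levels [5 8 7 9]
Step 3: flows [2->0,3->1,3->2] -> levels [6 9 7 7]
Step 4: flows [2->0,1->3,2=3] -> levels [7 8 6 8]
Step 5: flows [0->2,1=3,3->2] -> levels [6 8 8 7]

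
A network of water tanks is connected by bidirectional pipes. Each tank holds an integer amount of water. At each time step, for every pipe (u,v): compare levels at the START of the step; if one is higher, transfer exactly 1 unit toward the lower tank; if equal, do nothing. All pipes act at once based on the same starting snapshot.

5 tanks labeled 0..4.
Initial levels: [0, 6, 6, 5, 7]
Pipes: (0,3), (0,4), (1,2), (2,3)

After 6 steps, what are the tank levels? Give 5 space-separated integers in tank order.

Step 1: flows [3->0,4->0,1=2,2->3] -> levels [2 6 5 5 6]
Step 2: flows [3->0,4->0,1->2,2=3] -> levels [4 5 6 4 5]
Step 3: flows [0=3,4->0,2->1,2->3] -> levels [5 6 4 5 4]
Step 4: flows [0=3,0->4,1->2,3->2] -> levels [4 5 6 4 5]
  -> period-2 cycle: step 4 state = step 2 state
  -> state at step 6: (6-2) mod 2 = 0, same as step 2 -> [4 5 6 4 5]

Answer: 4 5 6 4 5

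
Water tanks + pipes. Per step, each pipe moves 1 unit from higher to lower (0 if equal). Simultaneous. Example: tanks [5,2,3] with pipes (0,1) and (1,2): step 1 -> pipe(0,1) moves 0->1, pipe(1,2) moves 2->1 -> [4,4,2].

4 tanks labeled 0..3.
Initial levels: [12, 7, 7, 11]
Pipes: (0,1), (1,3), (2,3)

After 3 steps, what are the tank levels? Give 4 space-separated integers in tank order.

Step 1: flows [0->1,3->1,3->2] -> levels [11 9 8 9]
Step 2: flows [0->1,1=3,3->2] -> levels [10 10 9 8]
Step 3: flows [0=1,1->3,2->3] -> levels [10 9 8 10]

Answer: 10 9 8 10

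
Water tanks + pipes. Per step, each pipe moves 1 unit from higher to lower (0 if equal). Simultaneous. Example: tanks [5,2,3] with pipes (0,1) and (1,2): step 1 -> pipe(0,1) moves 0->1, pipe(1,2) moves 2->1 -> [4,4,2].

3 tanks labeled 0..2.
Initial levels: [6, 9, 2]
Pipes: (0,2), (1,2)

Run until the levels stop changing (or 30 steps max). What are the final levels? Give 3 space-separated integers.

Answer: 6 6 5

Derivation:
Step 1: flows [0->2,1->2] -> levels [5 8 4]
Step 2: flows [0->2,1->2] -> levels [4 7 6]
Step 3: flows [2->0,1->2] -> levels [5 6 6]
Step 4: flows [2->0,1=2] -> levels [6 6 5]
Step 5: flows [0->2,1->2] -> levels [5 5 7]
Step 6: flows [2->0,2->1] -> levels [6 6 5]
  -> period-2 cycle: step 6 state = step 4 state; never stabilizes
  -> state at step 30: (30-4) mod 2 = 0, same as step 4 -> [6 6 5]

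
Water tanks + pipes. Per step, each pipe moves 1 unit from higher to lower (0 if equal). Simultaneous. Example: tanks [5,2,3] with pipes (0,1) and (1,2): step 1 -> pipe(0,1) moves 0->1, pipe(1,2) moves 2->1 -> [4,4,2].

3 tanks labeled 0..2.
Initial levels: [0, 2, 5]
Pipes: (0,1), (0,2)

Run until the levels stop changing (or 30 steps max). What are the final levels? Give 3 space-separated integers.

Step 1: flows [1->0,2->0] -> levels [2 1 4]
Step 2: flows [0->1,2->0] -> levels [2 2 3]
Step 3: flows [0=1,2->0] -> levels [3 2 2]
Step 4: flows [0->1,0->2] -> levels [1 3 3]
Step 5: flows [1->0,2->0] -> levels [3 2 2]
  -> period-2 cycle: step 5 state = step 3 state; never stabilizes
  -> state at step 30: (30-3) mod 2 = 1, same as step 4 -> [1 3 3]

Answer: 1 3 3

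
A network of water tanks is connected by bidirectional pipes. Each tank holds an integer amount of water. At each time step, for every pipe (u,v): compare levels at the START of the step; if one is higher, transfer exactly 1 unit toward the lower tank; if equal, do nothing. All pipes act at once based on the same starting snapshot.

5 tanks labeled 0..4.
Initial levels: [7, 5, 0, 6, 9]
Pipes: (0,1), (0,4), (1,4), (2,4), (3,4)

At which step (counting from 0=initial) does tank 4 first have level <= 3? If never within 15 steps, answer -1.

Answer: 3

Derivation:
Step 1: flows [0->1,4->0,4->1,4->2,4->3] -> levels [7 7 1 7 5]
Step 2: flows [0=1,0->4,1->4,4->2,3->4] -> levels [6 6 2 6 7]
Step 3: flows [0=1,4->0,4->1,4->2,4->3] -> levels [7 7 3 7 3]
Tank 4 first reaches <=3 at step 3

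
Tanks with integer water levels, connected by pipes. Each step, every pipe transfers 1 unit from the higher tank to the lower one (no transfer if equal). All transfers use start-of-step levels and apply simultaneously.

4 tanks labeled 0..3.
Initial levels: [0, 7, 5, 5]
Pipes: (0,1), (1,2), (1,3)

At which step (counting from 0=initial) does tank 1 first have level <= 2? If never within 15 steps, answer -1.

Answer: 5

Derivation:
Step 1: flows [1->0,1->2,1->3] -> levels [1 4 6 6]
Step 2: flows [1->0,2->1,3->1] -> levels [2 5 5 5]
Step 3: flows [1->0,1=2,1=3] -> levels [3 4 5 5]
Step 4: flows [1->0,2->1,3->1] -> levels [4 5 4 4]
Step 5: flows [1->0,1->2,1->3] -> levels [5 2 5 5]
Tank 1 first reaches <=2 at step 5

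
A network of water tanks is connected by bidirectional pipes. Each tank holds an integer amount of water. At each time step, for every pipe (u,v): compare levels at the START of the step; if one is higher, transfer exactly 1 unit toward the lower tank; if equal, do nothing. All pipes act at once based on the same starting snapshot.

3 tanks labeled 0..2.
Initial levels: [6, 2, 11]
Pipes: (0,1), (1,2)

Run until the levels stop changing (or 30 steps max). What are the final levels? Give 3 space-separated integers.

Answer: 7 5 7

Derivation:
Step 1: flows [0->1,2->1] -> levels [5 4 10]
Step 2: flows [0->1,2->1] -> levels [4 6 9]
Step 3: flows [1->0,2->1] -> levels [5 6 8]
Step 4: flows [1->0,2->1] -> levels [6 6 7]
Step 5: flows [0=1,2->1] -> levels [6 7 6]
Step 6: flows [1->0,1->2] -> levels [7 5 7]
Step 7: flows [0->1,2->1] -> levels [6 7 6]
  -> period-2 cycle: step 7 state = step 5 state; never stabilizes
  -> state at step 30: (30-5) mod 2 = 1, same as step 6 -> [7 5 7]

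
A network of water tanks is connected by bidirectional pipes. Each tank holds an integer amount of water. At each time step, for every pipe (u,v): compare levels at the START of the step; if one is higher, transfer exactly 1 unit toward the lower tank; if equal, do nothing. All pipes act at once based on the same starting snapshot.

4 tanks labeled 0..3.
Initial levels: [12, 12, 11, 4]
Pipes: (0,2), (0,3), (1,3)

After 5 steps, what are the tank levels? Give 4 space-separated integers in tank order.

Step 1: flows [0->2,0->3,1->3] -> levels [10 11 12 6]
Step 2: flows [2->0,0->3,1->3] -> levels [10 10 11 8]
Step 3: flows [2->0,0->3,1->3] -> levels [10 9 10 10]
Step 4: flows [0=2,0=3,3->1] -> levels [10 10 10 9]
Step 5: flows [0=2,0->3,1->3] -> levels [9 9 10 11]

Answer: 9 9 10 11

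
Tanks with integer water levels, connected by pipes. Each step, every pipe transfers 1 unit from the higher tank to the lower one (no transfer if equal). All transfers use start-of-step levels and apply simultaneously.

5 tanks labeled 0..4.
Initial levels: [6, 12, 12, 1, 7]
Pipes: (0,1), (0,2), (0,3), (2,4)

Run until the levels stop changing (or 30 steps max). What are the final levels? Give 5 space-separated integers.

Step 1: flows [1->0,2->0,0->3,2->4] -> levels [7 11 10 2 8]
Step 2: flows [1->0,2->0,0->3,2->4] -> levels [8 10 8 3 9]
Step 3: flows [1->0,0=2,0->3,4->2] -> levels [8 9 9 4 8]
Step 4: flows [1->0,2->0,0->3,2->4] -> levels [9 8 7 5 9]
Step 5: flows [0->1,0->2,0->3,4->2] -> levels [6 9 9 6 8]
Step 6: flows [1->0,2->0,0=3,2->4] -> levels [8 8 7 6 9]
Step 7: flows [0=1,0->2,0->3,4->2] -> levels [6 8 9 7 8]
Step 8: flows [1->0,2->0,3->0,2->4] -> levels [9 7 7 6 9]
Step 9: flows [0->1,0->2,0->3,4->2] -> levels [6 8 9 7 8]
  -> period-2 cycle: step 9 state = step 7 state; never stabilizes
  -> state at step 30: (30-7) mod 2 = 1, same as step 8 -> [9 7 7 6 9]

Answer: 9 7 7 6 9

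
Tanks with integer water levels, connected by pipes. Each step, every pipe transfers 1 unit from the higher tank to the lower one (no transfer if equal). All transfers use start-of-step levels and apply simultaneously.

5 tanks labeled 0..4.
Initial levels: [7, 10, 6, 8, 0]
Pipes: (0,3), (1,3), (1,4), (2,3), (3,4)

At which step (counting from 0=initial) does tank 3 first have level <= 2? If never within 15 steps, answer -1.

Answer: -1

Derivation:
Step 1: flows [3->0,1->3,1->4,3->2,3->4] -> levels [8 8 7 6 2]
Step 2: flows [0->3,1->3,1->4,2->3,3->4] -> levels [7 6 6 8 4]
Step 3: flows [3->0,3->1,1->4,3->2,3->4] -> levels [8 6 7 4 6]
Step 4: flows [0->3,1->3,1=4,2->3,4->3] -> levels [7 5 6 8 5]
Step 5: flows [3->0,3->1,1=4,3->2,3->4] -> levels [8 6 7 4 6]
  -> period-2 cycle (repeats step 3); tank 3 never drops to <=2
Tank 3 never reaches <=2 within 15 steps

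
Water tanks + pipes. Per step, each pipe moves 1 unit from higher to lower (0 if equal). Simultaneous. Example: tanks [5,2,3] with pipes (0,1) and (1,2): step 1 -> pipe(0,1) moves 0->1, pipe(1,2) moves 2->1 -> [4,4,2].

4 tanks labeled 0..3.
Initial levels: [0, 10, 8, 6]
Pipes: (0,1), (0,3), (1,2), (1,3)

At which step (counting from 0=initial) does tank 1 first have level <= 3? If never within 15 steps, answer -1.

Answer: -1

Derivation:
Step 1: flows [1->0,3->0,1->2,1->3] -> levels [2 7 9 6]
Step 2: flows [1->0,3->0,2->1,1->3] -> levels [4 6 8 6]
Step 3: flows [1->0,3->0,2->1,1=3] -> levels [6 6 7 5]
Step 4: flows [0=1,0->3,2->1,1->3] -> levels [5 6 6 7]
Step 5: flows [1->0,3->0,1=2,3->1] -> levels [7 6 6 5]
Step 6: flows [0->1,0->3,1=2,1->3] -> levels [5 6 6 7]
  -> period-2 cycle (repeats step 4); tank 1 never drops to <=3
Tank 1 never reaches <=3 within 15 steps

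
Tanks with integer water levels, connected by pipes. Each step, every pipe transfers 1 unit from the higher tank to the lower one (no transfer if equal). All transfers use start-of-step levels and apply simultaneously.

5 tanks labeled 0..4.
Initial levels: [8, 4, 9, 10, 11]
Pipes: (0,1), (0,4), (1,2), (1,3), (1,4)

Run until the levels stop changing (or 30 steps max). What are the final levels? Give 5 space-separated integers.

Step 1: flows [0->1,4->0,2->1,3->1,4->1] -> levels [8 8 8 9 9]
Step 2: flows [0=1,4->0,1=2,3->1,4->1] -> levels [9 10 8 8 7]
Step 3: flows [1->0,0->4,1->2,1->3,1->4] -> levels [9 6 9 9 9]
Step 4: flows [0->1,0=4,2->1,3->1,4->1] -> levels [8 10 8 8 8]
Step 5: flows [1->0,0=4,1->2,1->3,1->4] -> levels [9 6 9 9 9]
  -> period-2 cycle: step 5 state = step 3 state; never stabilizes
  -> state at step 30: (30-3) mod 2 = 1, same as step 4 -> [8 10 8 8 8]

Answer: 8 10 8 8 8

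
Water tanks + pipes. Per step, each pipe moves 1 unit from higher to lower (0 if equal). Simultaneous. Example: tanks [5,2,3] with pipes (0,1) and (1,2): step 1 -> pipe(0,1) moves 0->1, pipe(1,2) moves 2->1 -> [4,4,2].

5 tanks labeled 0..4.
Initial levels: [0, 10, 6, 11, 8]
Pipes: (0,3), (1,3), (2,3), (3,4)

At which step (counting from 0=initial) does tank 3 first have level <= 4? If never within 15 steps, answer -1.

Answer: -1

Derivation:
Step 1: flows [3->0,3->1,3->2,3->4] -> levels [1 11 7 7 9]
Step 2: flows [3->0,1->3,2=3,4->3] -> levels [2 10 7 8 8]
Step 3: flows [3->0,1->3,3->2,3=4] -> levels [3 9 8 7 8]
Step 4: flows [3->0,1->3,2->3,4->3] -> levels [4 8 7 9 7]
Step 5: flows [3->0,3->1,3->2,3->4] -> levels [5 9 8 5 8]
Step 6: flows [0=3,1->3,2->3,4->3] -> levels [5 8 7 8 7]
Step 7: flows [3->0,1=3,3->2,3->4] -> levels [6 8 8 5 8]
Step 8: flows [0->3,1->3,2->3,4->3] -> levels [5 7 7 9 7]
Step 9: flows [3->0,3->1,3->2,3->4] -> levels [6 8 8 5 8]
  -> period-2 cycle (repeats step 7); tank 3 never drops to <=4
Tank 3 never reaches <=4 within 15 steps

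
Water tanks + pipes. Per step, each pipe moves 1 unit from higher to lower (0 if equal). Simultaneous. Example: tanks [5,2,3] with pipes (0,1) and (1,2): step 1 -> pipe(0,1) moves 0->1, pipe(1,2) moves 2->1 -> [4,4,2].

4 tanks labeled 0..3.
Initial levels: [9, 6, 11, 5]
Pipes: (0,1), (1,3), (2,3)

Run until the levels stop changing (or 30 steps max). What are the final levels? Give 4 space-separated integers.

Step 1: flows [0->1,1->3,2->3] -> levels [8 6 10 7]
Step 2: flows [0->1,3->1,2->3] -> levels [7 8 9 7]
Step 3: flows [1->0,1->3,2->3] -> levels [8 6 8 9]
Step 4: flows [0->1,3->1,3->2] -> levels [7 8 9 7]
  -> period-2 cycle: step 4 state = step 2 state; never stabilizes
  -> state at step 30: (30-2) mod 2 = 0, same as step 2 -> [7 8 9 7]

Answer: 7 8 9 7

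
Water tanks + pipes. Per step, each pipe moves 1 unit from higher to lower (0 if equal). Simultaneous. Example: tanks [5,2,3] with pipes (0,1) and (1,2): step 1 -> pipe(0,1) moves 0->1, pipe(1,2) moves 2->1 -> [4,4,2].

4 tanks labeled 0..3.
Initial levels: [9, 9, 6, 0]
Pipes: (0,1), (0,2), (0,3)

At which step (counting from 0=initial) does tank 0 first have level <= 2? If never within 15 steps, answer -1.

Step 1: flows [0=1,0->2,0->3] -> levels [7 9 7 1]
Step 2: flows [1->0,0=2,0->3] -> levels [7 8 7 2]
Step 3: flows [1->0,0=2,0->3] -> levels [7 7 7 3]
Step 4: flows [0=1,0=2,0->3] -> levels [6 7 7 4]
Step 5: flows [1->0,2->0,0->3] -> levels [7 6 6 5]
Step 6: flows [0->1,0->2,0->3] -> levels [4 7 7 6]
Step 7: flows [1->0,2->0,3->0] -> levels [7 6 6 5]
  -> period-2 cycle (repeats step 5); tank 0 never drops to <=2
Tank 0 never reaches <=2 within 15 steps

Answer: -1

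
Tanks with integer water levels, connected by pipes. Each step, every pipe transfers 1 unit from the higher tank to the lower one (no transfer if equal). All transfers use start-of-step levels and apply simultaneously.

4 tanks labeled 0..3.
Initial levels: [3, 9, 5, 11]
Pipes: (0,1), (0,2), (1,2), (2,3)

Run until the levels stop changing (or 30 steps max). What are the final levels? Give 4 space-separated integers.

Answer: 8 6 7 7

Derivation:
Step 1: flows [1->0,2->0,1->2,3->2] -> levels [5 7 6 10]
Step 2: flows [1->0,2->0,1->2,3->2] -> levels [7 5 7 9]
Step 3: flows [0->1,0=2,2->1,3->2] -> levels [6 7 7 8]
Step 4: flows [1->0,2->0,1=2,3->2] -> levels [8 6 7 7]
Step 5: flows [0->1,0->2,2->1,2=3] -> levels [6 8 7 7]
Step 6: flows [1->0,2->0,1->2,2=3] -> levels [8 6 7 7]
  -> period-2 cycle: step 6 state = step 4 state; never stabilizes
  -> state at step 30: (30-4) mod 2 = 0, same as step 4 -> [8 6 7 7]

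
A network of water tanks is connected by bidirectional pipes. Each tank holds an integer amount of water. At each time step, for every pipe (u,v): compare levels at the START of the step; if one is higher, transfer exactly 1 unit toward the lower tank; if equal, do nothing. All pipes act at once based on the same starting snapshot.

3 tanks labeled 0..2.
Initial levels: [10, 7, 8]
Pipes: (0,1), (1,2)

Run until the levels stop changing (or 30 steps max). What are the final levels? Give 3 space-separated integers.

Answer: 9 7 9

Derivation:
Step 1: flows [0->1,2->1] -> levels [9 9 7]
Step 2: flows [0=1,1->2] -> levels [9 8 8]
Step 3: flows [0->1,1=2] -> levels [8 9 8]
Step 4: flows [1->0,1->2] -> levels [9 7 9]
Step 5: flows [0->1,2->1] -> levels [8 9 8]
  -> period-2 cycle: step 5 state = step 3 state; never stabilizes
  -> state at step 30: (30-3) mod 2 = 1, same as step 4 -> [9 7 9]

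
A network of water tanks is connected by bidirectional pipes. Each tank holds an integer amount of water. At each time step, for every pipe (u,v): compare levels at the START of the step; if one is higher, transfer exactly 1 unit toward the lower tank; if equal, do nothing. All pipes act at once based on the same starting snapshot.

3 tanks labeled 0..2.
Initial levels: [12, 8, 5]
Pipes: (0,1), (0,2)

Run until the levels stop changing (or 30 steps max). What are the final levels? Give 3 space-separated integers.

Step 1: flows [0->1,0->2] -> levels [10 9 6]
Step 2: flows [0->1,0->2] -> levels [8 10 7]
Step 3: flows [1->0,0->2] -> levels [8 9 8]
Step 4: flows [1->0,0=2] -> levels [9 8 8]
Step 5: flows [0->1,0->2] -> levels [7 9 9]
Step 6: flows [1->0,2->0] -> levels [9 8 8]
  -> period-2 cycle: step 6 state = step 4 state; never stabilizes
  -> state at step 30: (30-4) mod 2 = 0, same as step 4 -> [9 8 8]

Answer: 9 8 8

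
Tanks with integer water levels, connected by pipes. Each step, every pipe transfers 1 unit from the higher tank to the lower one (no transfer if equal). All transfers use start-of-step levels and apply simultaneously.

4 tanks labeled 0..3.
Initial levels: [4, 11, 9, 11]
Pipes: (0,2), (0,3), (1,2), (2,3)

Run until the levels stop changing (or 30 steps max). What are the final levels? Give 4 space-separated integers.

Step 1: flows [2->0,3->0,1->2,3->2] -> levels [6 10 10 9]
Step 2: flows [2->0,3->0,1=2,2->3] -> levels [8 10 8 9]
Step 3: flows [0=2,3->0,1->2,3->2] -> levels [9 9 10 7]
Step 4: flows [2->0,0->3,2->1,2->3] -> levels [9 10 7 9]
Step 5: flows [0->2,0=3,1->2,3->2] -> levels [8 9 10 8]
Step 6: flows [2->0,0=3,2->1,2->3] -> levels [9 10 7 9]
  -> period-2 cycle: step 6 state = step 4 state; never stabilizes
  -> state at step 30: (30-4) mod 2 = 0, same as step 4 -> [9 10 7 9]

Answer: 9 10 7 9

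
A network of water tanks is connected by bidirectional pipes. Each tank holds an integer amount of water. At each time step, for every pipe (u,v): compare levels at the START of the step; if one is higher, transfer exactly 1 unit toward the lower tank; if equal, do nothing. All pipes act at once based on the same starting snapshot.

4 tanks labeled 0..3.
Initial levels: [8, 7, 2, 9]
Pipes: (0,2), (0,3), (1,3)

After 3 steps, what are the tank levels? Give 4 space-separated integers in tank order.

Answer: 6 8 5 7

Derivation:
Step 1: flows [0->2,3->0,3->1] -> levels [8 8 3 7]
Step 2: flows [0->2,0->3,1->3] -> levels [6 7 4 9]
Step 3: flows [0->2,3->0,3->1] -> levels [6 8 5 7]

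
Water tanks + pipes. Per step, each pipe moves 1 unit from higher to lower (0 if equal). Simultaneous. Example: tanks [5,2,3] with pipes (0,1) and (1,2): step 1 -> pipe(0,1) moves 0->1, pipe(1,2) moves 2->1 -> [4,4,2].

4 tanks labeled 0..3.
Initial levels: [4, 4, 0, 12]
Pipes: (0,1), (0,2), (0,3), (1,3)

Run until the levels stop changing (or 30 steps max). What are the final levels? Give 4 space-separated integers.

Answer: 6 5 4 5

Derivation:
Step 1: flows [0=1,0->2,3->0,3->1] -> levels [4 5 1 10]
Step 2: flows [1->0,0->2,3->0,3->1] -> levels [5 5 2 8]
Step 3: flows [0=1,0->2,3->0,3->1] -> levels [5 6 3 6]
Step 4: flows [1->0,0->2,3->0,1=3] -> levels [6 5 4 5]
Step 5: flows [0->1,0->2,0->3,1=3] -> levels [3 6 5 6]
Step 6: flows [1->0,2->0,3->0,1=3] -> levels [6 5 4 5]
  -> period-2 cycle: step 6 state = step 4 state; never stabilizes
  -> state at step 30: (30-4) mod 2 = 0, same as step 4 -> [6 5 4 5]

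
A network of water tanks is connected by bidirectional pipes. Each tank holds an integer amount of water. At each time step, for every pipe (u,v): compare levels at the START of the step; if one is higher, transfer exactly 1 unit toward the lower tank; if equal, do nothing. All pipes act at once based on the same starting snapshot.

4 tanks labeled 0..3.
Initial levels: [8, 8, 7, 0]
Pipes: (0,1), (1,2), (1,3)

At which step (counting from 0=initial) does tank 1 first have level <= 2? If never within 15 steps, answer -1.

Step 1: flows [0=1,1->2,1->3] -> levels [8 6 8 1]
Step 2: flows [0->1,2->1,1->3] -> levels [7 7 7 2]
Step 3: flows [0=1,1=2,1->3] -> levels [7 6 7 3]
Step 4: flows [0->1,2->1,1->3] -> levels [6 7 6 4]
Step 5: flows [1->0,1->2,1->3] -> levels [7 4 7 5]
Step 6: flows [0->1,2->1,3->1] -> levels [6 7 6 4]
  -> period-2 cycle (repeats step 4); tank 1 never drops to <=2
Tank 1 never reaches <=2 within 15 steps

Answer: -1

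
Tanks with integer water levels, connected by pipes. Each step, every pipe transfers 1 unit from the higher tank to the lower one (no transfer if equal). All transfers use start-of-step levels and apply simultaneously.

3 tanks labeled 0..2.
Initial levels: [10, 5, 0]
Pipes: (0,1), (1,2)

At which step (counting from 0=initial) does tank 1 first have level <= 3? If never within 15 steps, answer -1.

Answer: -1

Derivation:
Step 1: flows [0->1,1->2] -> levels [9 5 1]
Step 2: flows [0->1,1->2] -> levels [8 5 2]
Step 3: flows [0->1,1->2] -> levels [7 5 3]
Step 4: flows [0->1,1->2] -> levels [6 5 4]
Step 5: flows [0->1,1->2] -> levels [5 5 5]
Step 6: flows [0=1,1=2] -> levels [5 5 5]
  -> stable; tank 1 stays at 5 > 3
Tank 1 never reaches <=3 within 15 steps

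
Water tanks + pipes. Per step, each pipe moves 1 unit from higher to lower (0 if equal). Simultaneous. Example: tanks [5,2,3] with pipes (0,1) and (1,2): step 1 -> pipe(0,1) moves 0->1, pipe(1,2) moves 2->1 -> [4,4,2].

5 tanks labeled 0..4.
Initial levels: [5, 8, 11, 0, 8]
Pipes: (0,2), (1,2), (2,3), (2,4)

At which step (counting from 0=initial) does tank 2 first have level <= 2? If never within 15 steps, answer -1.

Answer: -1

Derivation:
Step 1: flows [2->0,2->1,2->3,2->4] -> levels [6 9 7 1 9]
Step 2: flows [2->0,1->2,2->3,4->2] -> levels [7 8 7 2 8]
Step 3: flows [0=2,1->2,2->3,4->2] -> levels [7 7 8 3 7]
Step 4: flows [2->0,2->1,2->3,2->4] -> levels [8 8 4 4 8]
Step 5: flows [0->2,1->2,2=3,4->2] -> levels [7 7 7 4 7]
Step 6: flows [0=2,1=2,2->3,2=4] -> levels [7 7 6 5 7]
Step 7: flows [0->2,1->2,2->3,4->2] -> levels [6 6 8 6 6]
Step 8: flows [2->0,2->1,2->3,2->4] -> levels [7 7 4 7 7]
Step 9: flows [0->2,1->2,3->2,4->2] -> levels [6 6 8 6 6]
  -> period-2 cycle (repeats step 7); tank 2 never drops to <=2
Tank 2 never reaches <=2 within 15 steps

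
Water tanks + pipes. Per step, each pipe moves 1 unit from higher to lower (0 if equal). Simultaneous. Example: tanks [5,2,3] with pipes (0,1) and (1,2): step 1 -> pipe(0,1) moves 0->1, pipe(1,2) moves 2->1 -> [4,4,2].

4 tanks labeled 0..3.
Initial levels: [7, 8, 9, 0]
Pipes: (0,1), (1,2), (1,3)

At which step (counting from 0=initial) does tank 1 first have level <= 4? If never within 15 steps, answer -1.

Step 1: flows [1->0,2->1,1->3] -> levels [8 7 8 1]
Step 2: flows [0->1,2->1,1->3] -> levels [7 8 7 2]
Step 3: flows [1->0,1->2,1->3] -> levels [8 5 8 3]
Step 4: flows [0->1,2->1,1->3] -> levels [7 6 7 4]
Step 5: flows [0->1,2->1,1->3] -> levels [6 7 6 5]
Step 6: flows [1->0,1->2,1->3] -> levels [7 4 7 6]
Tank 1 first reaches <=4 at step 6

Answer: 6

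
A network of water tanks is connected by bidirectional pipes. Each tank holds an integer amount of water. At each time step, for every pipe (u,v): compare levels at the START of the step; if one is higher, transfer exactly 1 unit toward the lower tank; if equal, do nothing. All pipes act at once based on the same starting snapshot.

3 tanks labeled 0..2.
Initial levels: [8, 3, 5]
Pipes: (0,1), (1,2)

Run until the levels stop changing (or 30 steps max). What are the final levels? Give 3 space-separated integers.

Answer: 6 4 6

Derivation:
Step 1: flows [0->1,2->1] -> levels [7 5 4]
Step 2: flows [0->1,1->2] -> levels [6 5 5]
Step 3: flows [0->1,1=2] -> levels [5 6 5]
Step 4: flows [1->0,1->2] -> levels [6 4 6]
Step 5: flows [0->1,2->1] -> levels [5 6 5]
  -> period-2 cycle: step 5 state = step 3 state; never stabilizes
  -> state at step 30: (30-3) mod 2 = 1, same as step 4 -> [6 4 6]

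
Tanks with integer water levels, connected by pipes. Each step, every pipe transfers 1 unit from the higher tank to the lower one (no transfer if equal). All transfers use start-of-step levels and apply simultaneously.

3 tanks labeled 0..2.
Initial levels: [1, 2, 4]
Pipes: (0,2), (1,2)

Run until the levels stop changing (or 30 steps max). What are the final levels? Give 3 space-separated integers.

Step 1: flows [2->0,2->1] -> levels [2 3 2]
Step 2: flows [0=2,1->2] -> levels [2 2 3]
Step 3: flows [2->0,2->1] -> levels [3 3 1]
Step 4: flows [0->2,1->2] -> levels [2 2 3]
  -> period-2 cycle: step 4 state = step 2 state; never stabilizes
  -> state at step 30: (30-2) mod 2 = 0, same as step 2 -> [2 2 3]

Answer: 2 2 3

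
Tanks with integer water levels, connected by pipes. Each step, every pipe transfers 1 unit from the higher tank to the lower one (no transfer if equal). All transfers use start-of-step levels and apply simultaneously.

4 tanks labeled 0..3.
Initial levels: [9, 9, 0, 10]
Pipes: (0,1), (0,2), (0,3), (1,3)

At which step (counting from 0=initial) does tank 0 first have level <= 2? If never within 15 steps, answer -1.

Answer: -1

Derivation:
Step 1: flows [0=1,0->2,3->0,3->1] -> levels [9 10 1 8]
Step 2: flows [1->0,0->2,0->3,1->3] -> levels [8 8 2 10]
Step 3: flows [0=1,0->2,3->0,3->1] -> levels [8 9 3 8]
Step 4: flows [1->0,0->2,0=3,1->3] -> levels [8 7 4 9]
Step 5: flows [0->1,0->2,3->0,3->1] -> levels [7 9 5 7]
Step 6: flows [1->0,0->2,0=3,1->3] -> levels [7 7 6 8]
Step 7: flows [0=1,0->2,3->0,3->1] -> levels [7 8 7 6]
Step 8: flows [1->0,0=2,0->3,1->3] -> levels [7 6 7 8]
Step 9: flows [0->1,0=2,3->0,3->1] -> levels [7 8 7 6]
  -> period-2 cycle (repeats step 7); tank 0 never drops to <=2
Tank 0 never reaches <=2 within 15 steps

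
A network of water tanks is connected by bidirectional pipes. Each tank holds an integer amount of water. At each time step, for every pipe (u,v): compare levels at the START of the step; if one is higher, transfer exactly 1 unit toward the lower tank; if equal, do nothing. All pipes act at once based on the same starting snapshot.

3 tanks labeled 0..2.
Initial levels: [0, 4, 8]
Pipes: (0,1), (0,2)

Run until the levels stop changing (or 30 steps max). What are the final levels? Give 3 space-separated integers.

Step 1: flows [1->0,2->0] -> levels [2 3 7]
Step 2: flows [1->0,2->0] -> levels [4 2 6]
Step 3: flows [0->1,2->0] -> levels [4 3 5]
Step 4: flows [0->1,2->0] -> levels [4 4 4]
Step 5: flows [0=1,0=2] -> levels [4 4 4]
  -> stable (no change)

Answer: 4 4 4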